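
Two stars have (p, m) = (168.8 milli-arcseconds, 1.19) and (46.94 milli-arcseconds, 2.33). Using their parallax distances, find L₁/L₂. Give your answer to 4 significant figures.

L₁/L₂ = 0.2210

d₁ = 1/p₁ = 1/0.1688″ = 5.9242 pc; d₂ = 1/p₂ = 1/0.04694″ = 21.304 pc.
M₁ = m₁ − 5 log₁₀ d₁ + 5 = 1.19 − 3.8631 + 5 = 2.3269.
M₂ = 2.33 − 6.6423 + 5 = 0.6877.
L₁/L₂ = 10^(0.4(M₂ − M₁)) = 10^(0.4 × (-1.6392)) = 10^(-0.65568) = 0.22096.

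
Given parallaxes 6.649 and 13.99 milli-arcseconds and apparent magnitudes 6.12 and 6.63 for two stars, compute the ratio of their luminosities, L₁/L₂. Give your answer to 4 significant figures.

d₁ = 1/p₁ = 1/0.006649″ = 150.4 pc; d₂ = 1/p₂ = 1/0.01399″ = 71.48 pc.
M₁ = m₁ − 5 log₁₀ d₁ + 5 = 6.12 − 10.8862 + 5 = 0.2338.
M₂ = 6.63 − 9.2709 + 5 = 2.3591.
L₁/L₂ = 10^(0.4(M₂ − M₁)) = 10^(0.4 × 2.1253) = 10^0.85012 = 7.0814.

L₁/L₂ = 7.081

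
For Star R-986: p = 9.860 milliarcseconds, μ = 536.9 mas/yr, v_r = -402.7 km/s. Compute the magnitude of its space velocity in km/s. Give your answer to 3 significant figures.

d = 1/p = 1/0.009860″ = 101.42 pc.
μ = 536.9 mas/yr = 0.5369 ″/yr.
v_t = 4.740 μ d = 4.740 × 0.5369 × 101.42 = 258.1 km/s.
v = √(v_r² + v_t²) = √((-402.7)² + 258.1²) = √228783 = 478.31 km/s.

478 km/s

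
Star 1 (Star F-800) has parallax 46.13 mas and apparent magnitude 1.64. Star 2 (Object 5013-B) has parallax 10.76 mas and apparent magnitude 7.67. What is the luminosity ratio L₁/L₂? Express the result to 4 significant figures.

L₁/L₂ = 14.05

d₁ = 1/p₁ = 1/0.04613″ = 21.678 pc; d₂ = 1/p₂ = 1/0.01076″ = 92.937 pc.
M₁ = m₁ − 5 log₁₀ d₁ + 5 = 1.64 − 6.6801 + 5 = -0.0401.
M₂ = 7.67 − 9.8409 + 5 = 2.8291.
L₁/L₂ = 10^(0.4(M₂ − M₁)) = 10^(0.4 × 2.8692) = 10^1.14768 = 14.05.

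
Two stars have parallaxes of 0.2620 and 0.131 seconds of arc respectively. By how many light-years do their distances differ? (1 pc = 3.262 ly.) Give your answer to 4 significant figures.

d_A = 1/0.2620″ = 3.8168 pc; d_B = 1/0.1310″ = 7.6336 pc.
|d_B − d_A| = |7.6336 − 3.8168| = 3.8168 pc = 3.8168 × 3.262 ly = 12.45 ly.

12.45 ly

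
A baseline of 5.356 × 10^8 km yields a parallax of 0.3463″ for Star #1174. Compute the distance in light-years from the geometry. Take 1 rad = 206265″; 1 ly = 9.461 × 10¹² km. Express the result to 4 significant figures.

θ = 0.3463″ = 0.3463/206265 = 1.6789 × 10^-6 rad.
d = B/θ = (5.356 × 10^8) / (1.6789 × 10^-6) = 3.1902 × 10^14 km = (3.1902 × 10^14) / (9.461 × 10^12) ly = 33.719 ly.

33.72 ly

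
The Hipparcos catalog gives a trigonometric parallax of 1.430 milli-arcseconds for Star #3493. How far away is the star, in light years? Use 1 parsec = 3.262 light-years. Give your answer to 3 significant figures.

p = 1.430 milli-arcseconds = 0.001430 arcsec.
d = 1/p = 1/0.001430 = 699.3 pc.
In light-years: 699.3 × 3.262 = 2281.1 ly.

2280 light years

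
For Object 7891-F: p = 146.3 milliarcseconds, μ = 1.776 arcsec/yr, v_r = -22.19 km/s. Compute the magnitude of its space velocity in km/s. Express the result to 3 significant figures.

61.7 km/s

d = 1/p = 1/0.1463″ = 6.8353 pc.
v_t = 4.740 μ d = 4.740 × 1.776 × 6.8353 = 57.541 km/s.
v = √(v_r² + v_t²) = √((-22.19)² + 57.541²) = √3803.36 = 61.671 km/s.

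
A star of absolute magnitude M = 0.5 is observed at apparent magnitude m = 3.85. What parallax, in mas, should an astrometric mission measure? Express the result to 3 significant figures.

m − M = 3.85 − 0.5 = 3.35.
d = 10^((m−M)/5 + 1) = 10^1.670 = 46.774 pc.
p = 1/d = 1/46.774 = 0.021379 arcsec = 21.379 mas.

21.4 mas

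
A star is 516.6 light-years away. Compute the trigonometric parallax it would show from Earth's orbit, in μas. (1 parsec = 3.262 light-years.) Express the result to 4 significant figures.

d = 516.6 ly ÷ 3.262 = 158.37 pc.
p = 1/d = 1/158.37 = 0.0063143 arcsec.
= 0.0063143 × 10⁶ = 6314.3 μas.

6314 μas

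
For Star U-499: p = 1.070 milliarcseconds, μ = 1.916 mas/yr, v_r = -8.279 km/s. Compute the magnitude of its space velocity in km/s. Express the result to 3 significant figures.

11.9 km/s

d = 1/p = 1/0.001070″ = 934.58 pc.
μ = 1.916 mas/yr = 0.001916 ″/yr.
v_t = 4.740 μ d = 4.740 × 0.001916 × 934.58 = 8.4877 km/s.
v = √(v_r² + v_t²) = √((-8.279)² + 8.4877²) = √140.583 = 11.857 km/s.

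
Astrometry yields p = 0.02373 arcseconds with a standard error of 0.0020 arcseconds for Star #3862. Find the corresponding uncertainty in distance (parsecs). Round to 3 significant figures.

3.55 pc

d = 1/p, so σ_d = σ_p / p².
σ_d = 0.00200 / (0.02373)² = 0.00200 / 0.00056311 = 3.5517 pc.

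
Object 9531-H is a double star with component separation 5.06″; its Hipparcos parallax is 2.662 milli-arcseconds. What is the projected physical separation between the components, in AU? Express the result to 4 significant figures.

d = 1/p = 1/0.002662″ = 375.66 pc.
At distance d (pc), an angle of θ arcsec spans θ·d AU: s = 5.06 × 375.66 = 1900.8 AU.

1901 AU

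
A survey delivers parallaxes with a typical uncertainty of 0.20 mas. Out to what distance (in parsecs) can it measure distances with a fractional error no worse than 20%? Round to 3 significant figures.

1000 pc

σ_d/d = σ_p/p, so the condition is σ_p/p ≤ 0.20, i.e. p ≥ σ_p/0.20.
p_min = 0.20/0.20 = 1 mas = 0.001 arcsec.
d_max = 1/p_min = 1/0.001 = 1000 pc.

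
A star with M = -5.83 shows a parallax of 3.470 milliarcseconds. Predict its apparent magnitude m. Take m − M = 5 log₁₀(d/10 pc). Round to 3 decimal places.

d = 1/p = 1/0.003470″ = 288.18 pc.
m − M = 5 log₁₀ d − 5 = 5 log₁₀(288.18) − 5 = 12.2983 − 5 = 7.2983.
m = M + (m − M) = -5.83 + 7.2983 = 1.468.

m = 1.468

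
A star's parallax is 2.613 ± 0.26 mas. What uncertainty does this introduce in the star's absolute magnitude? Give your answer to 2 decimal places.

σ_M = 0.22 mag

M = m − 5 log₁₀ d + 5 = m + 5 log₁₀ p + 5, so ∂M/∂p = 5/(p ln 10).
σ_M = (5/ln 10) · (σ_p/p) = 2.1715 × 0.26/2.613 = 2.1715 × 0.099502 = 0.21607.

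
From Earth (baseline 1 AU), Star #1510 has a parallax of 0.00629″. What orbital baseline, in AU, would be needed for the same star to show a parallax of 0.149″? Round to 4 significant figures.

Parallax scales linearly with baseline: p ∝ B, so B = p_target / p_Earth × 1 AU.
B = 0.149 / 0.00629 = 23.688 AU.

23.69 AU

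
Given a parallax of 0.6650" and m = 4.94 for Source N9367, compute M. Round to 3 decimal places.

M = 9.054

d = 1/p = 1/0.6650″ = 1.5038 pc.
m − M = 5 log₁₀(1.5038) − 5 = 0.8860 − 5 = -4.1140.
M = m − (m − M) = 4.94 − (-4.1140) = 9.054.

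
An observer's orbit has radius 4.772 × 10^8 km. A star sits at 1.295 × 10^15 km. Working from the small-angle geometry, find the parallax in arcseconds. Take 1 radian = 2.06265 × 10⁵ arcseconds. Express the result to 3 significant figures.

0.0760 arcsec

θ ≈ B/d = (4.772 × 10^8) / (1.295 × 10^15) = 3.6849 × 10^-7 rad.
In arcseconds: 3.6849 × 10^-7 × 206265 = 0.076007″.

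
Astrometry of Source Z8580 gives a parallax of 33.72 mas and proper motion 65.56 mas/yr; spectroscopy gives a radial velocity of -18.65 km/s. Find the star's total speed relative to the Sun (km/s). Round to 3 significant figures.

d = 1/p = 1/0.03372″ = 29.656 pc.
μ = 65.56 mas/yr = 0.06556 ″/yr.
v_t = 4.740 μ d = 4.740 × 0.06556 × 29.656 = 9.2157 km/s.
v = √(v_r² + v_t²) = √((-18.65)² + 9.2157²) = √432.752 = 20.803 km/s.

20.8 km/s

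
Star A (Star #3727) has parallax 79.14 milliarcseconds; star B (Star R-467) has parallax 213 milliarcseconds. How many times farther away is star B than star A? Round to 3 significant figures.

0.372

Since d = 1/p, d_B/d_A = p_A/p_B.
= 79.14 / 213 = 0.37155.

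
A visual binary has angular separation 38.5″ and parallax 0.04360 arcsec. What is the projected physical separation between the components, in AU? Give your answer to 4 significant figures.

d = 1/p = 1/0.04360″ = 22.936 pc.
At distance d (pc), an angle of θ arcsec spans θ·d AU: s = 38.5 × 22.936 = 883.04 AU.

883.0 AU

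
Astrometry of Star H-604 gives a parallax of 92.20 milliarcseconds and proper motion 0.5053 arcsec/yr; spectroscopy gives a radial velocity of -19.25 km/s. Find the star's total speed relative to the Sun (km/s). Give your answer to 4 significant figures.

32.33 km/s

d = 1/p = 1/0.09220″ = 10.846 pc.
v_t = 4.740 μ d = 4.740 × 0.5053 × 10.846 = 25.977 km/s.
v = √(v_r² + v_t²) = √((-19.25)² + 25.977²) = √1045.37 = 32.332 km/s.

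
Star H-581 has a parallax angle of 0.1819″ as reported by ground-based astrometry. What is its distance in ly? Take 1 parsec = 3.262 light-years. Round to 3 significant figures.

17.9 ly

d = 1/p = 1/0.1819 = 5.4975 pc.
In light-years: 5.4975 × 3.262 = 17.933 ly.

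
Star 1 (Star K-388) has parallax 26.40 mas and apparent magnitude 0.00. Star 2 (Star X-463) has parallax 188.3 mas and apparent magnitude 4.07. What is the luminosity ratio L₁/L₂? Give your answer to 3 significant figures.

d₁ = 1/p₁ = 1/0.02640″ = 37.879 pc; d₂ = 1/p₂ = 1/0.1883″ = 5.3107 pc.
M₁ = m₁ − 5 log₁₀ d₁ + 5 = 0.00 − 7.8920 + 5 = -2.8920.
M₂ = 4.07 − 3.6258 + 5 = 5.4442.
L₁/L₂ = 10^(0.4(M₂ − M₁)) = 10^(0.4 × 8.3362) = 10^3.33448 = 2160.1.

L₁/L₂ = 2160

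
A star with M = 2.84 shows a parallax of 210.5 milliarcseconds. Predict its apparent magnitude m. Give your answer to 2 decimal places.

m = 1.22

d = 1/p = 1/0.2105″ = 4.7506 pc.
m − M = 5 log₁₀ d − 5 = 5 log₁₀(4.7506) − 5 = 3.3837 − 5 = -1.6163.
m = M + (m − M) = 2.84 + (-1.6163) = 1.22.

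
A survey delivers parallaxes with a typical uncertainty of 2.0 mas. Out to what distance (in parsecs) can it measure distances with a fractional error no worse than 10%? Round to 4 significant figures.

σ_d/d = σ_p/p, so the condition is σ_p/p ≤ 0.10, i.e. p ≥ σ_p/0.10.
p_min = 2.0/0.10 = 20 mas = 0.02 arcsec.
d_max = 1/p_min = 1/0.02 = 50 pc.

50.00 pc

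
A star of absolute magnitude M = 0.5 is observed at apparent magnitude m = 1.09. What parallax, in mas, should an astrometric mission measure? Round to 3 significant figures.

m − M = 1.09 − 0.5 = 0.59.
d = 10^((m−M)/5 + 1) = 10^1.118 = 13.122 pc.
p = 1/d = 1/13.122 = 0.076208 arcsec = 76.208 mas.

76.2 mas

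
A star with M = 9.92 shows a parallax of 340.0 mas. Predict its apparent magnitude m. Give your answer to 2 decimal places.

d = 1/p = 1/0.3400″ = 2.9412 pc.
m − M = 5 log₁₀ d − 5 = 5 log₁₀(2.9412) − 5 = 2.3426 − 5 = -2.6574.
m = M + (m − M) = 9.92 + (-2.6574) = 7.26.

m = 7.26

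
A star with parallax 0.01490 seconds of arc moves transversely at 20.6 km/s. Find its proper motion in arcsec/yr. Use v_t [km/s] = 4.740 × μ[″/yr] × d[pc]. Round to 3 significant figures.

0.0648 arcsec/yr

d = 1/p = 1/0.01490″ = 67.114 pc.
μ = v_t / (4.74 d) = 20.6 / (4.74 × 67.114) = 20.6 / 318.12 = 0.064755 ″/yr.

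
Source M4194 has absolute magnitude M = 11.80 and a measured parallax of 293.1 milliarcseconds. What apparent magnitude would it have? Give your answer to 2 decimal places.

m = 9.46

d = 1/p = 1/0.2931″ = 3.4118 pc.
m − M = 5 log₁₀ d − 5 = 5 log₁₀(3.4118) − 5 = 2.6649 − 5 = -2.3351.
m = M + (m − M) = 11.80 + (-2.3351) = 9.46.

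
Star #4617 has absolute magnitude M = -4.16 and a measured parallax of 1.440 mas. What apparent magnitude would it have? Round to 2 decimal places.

m = 5.05

d = 1/p = 1/0.001440″ = 694.44 pc.
m − M = 5 log₁₀ d − 5 = 5 log₁₀(694.44) − 5 = 14.2082 − 5 = 9.2082.
m = M + (m − M) = -4.16 + 9.2082 = 5.05.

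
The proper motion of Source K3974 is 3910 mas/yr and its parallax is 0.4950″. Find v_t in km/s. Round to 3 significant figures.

d = 1/p = 1/0.4950″ = 2.0202 pc.
μ = 3910 mas/yr = 3.91 ″/yr.
v_t = 4.74 × μ × d = 4.74 × 3.91 × 2.0202 = 37.441 km/s.

37.4 km/s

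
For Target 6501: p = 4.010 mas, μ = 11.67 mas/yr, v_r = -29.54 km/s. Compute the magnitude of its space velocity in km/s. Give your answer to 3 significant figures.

32.6 km/s

d = 1/p = 1/0.004010″ = 249.38 pc.
μ = 11.67 mas/yr = 0.01167 ″/yr.
v_t = 4.740 μ d = 4.740 × 0.01167 × 249.38 = 13.795 km/s.
v = √(v_r² + v_t²) = √((-29.54)² + 13.795²) = √1062.91 = 32.602 km/s.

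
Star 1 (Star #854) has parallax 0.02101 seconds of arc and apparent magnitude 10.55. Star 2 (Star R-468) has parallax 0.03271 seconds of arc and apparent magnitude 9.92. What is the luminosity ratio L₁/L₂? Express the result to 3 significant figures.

d₁ = 1/p₁ = 1/0.02101″ = 47.596 pc; d₂ = 1/p₂ = 1/0.03271″ = 30.572 pc.
M₁ = m₁ − 5 log₁₀ d₁ + 5 = 10.55 − 8.3879 + 5 = 7.1621.
M₂ = 9.92 − 7.4266 + 5 = 7.4934.
L₁/L₂ = 10^(0.4(M₂ − M₁)) = 10^(0.4 × 0.3313) = 10^0.13252 = 1.3568.

L₁/L₂ = 1.36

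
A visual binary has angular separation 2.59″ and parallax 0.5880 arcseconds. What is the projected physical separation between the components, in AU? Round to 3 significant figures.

4.40 AU

d = 1/p = 1/0.5880″ = 1.7007 pc.
At distance d (pc), an angle of θ arcsec spans θ·d AU: s = 2.59 × 1.7007 = 4.4048 AU.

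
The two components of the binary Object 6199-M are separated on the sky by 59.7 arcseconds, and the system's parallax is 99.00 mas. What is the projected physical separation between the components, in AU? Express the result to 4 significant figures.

603.0 AU

d = 1/p = 1/0.09900″ = 10.101 pc.
At distance d (pc), an angle of θ arcsec spans θ·d AU: s = 59.7 × 10.101 = 603.03 AU.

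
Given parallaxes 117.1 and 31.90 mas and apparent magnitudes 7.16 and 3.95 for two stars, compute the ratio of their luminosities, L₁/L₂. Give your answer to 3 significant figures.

d₁ = 1/p₁ = 1/0.1171″ = 8.5397 pc; d₂ = 1/p₂ = 1/0.03190″ = 31.348 pc.
M₁ = m₁ − 5 log₁₀ d₁ + 5 = 7.16 − 4.6572 + 5 = 7.5028.
M₂ = 3.95 − 7.4810 + 5 = 1.4690.
L₁/L₂ = 10^(0.4(M₂ − M₁)) = 10^(0.4 × (-6.0338)) = 10^(-2.41352) = 0.003859.

L₁/L₂ = 0.00386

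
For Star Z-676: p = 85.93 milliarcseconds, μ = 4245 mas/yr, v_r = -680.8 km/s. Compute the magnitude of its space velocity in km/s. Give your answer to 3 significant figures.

720 km/s

d = 1/p = 1/0.08593″ = 11.637 pc.
μ = 4245 mas/yr = 4.245 ″/yr.
v_t = 4.740 μ d = 4.740 × 4.245 × 11.637 = 234.15 km/s.
v = √(v_r² + v_t²) = √((-680.8)² + 234.15²) = √518315 = 719.94 km/s.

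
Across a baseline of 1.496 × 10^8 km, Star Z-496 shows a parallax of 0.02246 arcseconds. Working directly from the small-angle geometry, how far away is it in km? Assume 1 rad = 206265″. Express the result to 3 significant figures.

θ = 0.02246″ = 0.02246/206265 = 1.0889 × 10^-7 rad.
d = B/θ = (1.496 × 10^8) / (1.0889 × 10^-7) = 1.3739 × 10^15 km.

1.37 × 10^15 km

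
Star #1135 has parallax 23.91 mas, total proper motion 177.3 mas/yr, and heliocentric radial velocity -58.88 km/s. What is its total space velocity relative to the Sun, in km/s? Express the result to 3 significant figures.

68.6 km/s

d = 1/p = 1/0.02391″ = 41.824 pc.
μ = 177.3 mas/yr = 0.1773 ″/yr.
v_t = 4.740 μ d = 4.740 × 0.1773 × 41.824 = 35.149 km/s.
v = √(v_r² + v_t²) = √((-58.88)² + 35.149²) = √4702.31 = 68.573 km/s.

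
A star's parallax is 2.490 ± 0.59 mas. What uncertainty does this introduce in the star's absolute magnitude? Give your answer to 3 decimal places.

σ_M = 0.515 mag

M = m − 5 log₁₀ d + 5 = m + 5 log₁₀ p + 5, so ∂M/∂p = 5/(p ln 10).
σ_M = (5/ln 10) · (σ_p/p) = 2.1715 × 0.59/2.490 = 2.1715 × 0.23695 = 0.51454.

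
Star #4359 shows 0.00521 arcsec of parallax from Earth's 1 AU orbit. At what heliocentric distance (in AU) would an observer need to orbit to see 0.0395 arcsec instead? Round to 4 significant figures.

Parallax scales linearly with baseline: p ∝ B, so B = p_target / p_Earth × 1 AU.
B = 0.0395 / 0.00521 = 7.5816 AU.

7.582 AU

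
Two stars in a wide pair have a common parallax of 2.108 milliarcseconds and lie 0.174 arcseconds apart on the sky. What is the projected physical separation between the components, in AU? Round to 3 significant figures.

d = 1/p = 1/0.002108″ = 474.38 pc.
At distance d (pc), an angle of θ arcsec spans θ·d AU: s = 0.174 × 474.38 = 82.542 AU.

82.5 AU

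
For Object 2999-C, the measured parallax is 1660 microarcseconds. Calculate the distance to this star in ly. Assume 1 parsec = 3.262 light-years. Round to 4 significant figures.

p = 1660 microarcseconds = 0.001660 arcsec.
d = 1/p = 1/0.001660 = 602.41 pc.
In light-years: 602.41 × 3.262 = 1965.1 ly.

1965 ly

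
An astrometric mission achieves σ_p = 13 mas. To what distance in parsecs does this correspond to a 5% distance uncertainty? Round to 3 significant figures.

σ_d/d = σ_p/p, so the condition is σ_p/p ≤ 0.05, i.e. p ≥ σ_p/0.05.
p_min = 13/0.05 = 260 mas = 0.26 arcsec.
d_max = 1/p_min = 1/0.26 = 3.8462 pc.

3.85 pc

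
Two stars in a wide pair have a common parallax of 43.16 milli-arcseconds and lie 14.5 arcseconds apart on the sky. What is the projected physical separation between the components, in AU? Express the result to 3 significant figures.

336 AU

d = 1/p = 1/0.04316″ = 23.17 pc.
At distance d (pc), an angle of θ arcsec spans θ·d AU: s = 14.5 × 23.17 = 335.97 AU.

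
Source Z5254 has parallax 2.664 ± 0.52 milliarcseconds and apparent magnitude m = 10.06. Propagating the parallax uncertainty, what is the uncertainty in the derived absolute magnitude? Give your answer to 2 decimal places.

M = m − 5 log₁₀ d + 5 = m + 5 log₁₀ p + 5, so ∂M/∂p = 5/(p ln 10).
σ_M = (5/ln 10) · (σ_p/p) = 2.1715 × 0.52/2.664 = 2.1715 × 0.1952 = 0.42388.

σ_M = 0.42 mag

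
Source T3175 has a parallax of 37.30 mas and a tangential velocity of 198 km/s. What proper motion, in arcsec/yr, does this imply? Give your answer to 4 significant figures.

d = 1/p = 1/0.03730″ = 26.81 pc.
μ = v_t / (4.74 d) = 198 / (4.74 × 26.81) = 198 / 127.08 = 1.5581 ″/yr.

1.558 arcsec/yr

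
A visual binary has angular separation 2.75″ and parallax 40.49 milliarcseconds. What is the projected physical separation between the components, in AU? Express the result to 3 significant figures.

d = 1/p = 1/0.04049″ = 24.697 pc.
At distance d (pc), an angle of θ arcsec spans θ·d AU: s = 2.75 × 24.697 = 67.917 AU.

67.9 AU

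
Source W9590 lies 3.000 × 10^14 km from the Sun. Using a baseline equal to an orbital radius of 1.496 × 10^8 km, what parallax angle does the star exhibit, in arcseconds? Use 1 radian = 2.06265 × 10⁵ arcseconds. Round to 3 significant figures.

0.103 arcsec

θ ≈ B/d = (1.496 × 10^8) / (3.000 × 10^14) = 4.9867 × 10^-7 rad.
In arcseconds: 4.9867 × 10^-7 × 206265 = 0.10286″.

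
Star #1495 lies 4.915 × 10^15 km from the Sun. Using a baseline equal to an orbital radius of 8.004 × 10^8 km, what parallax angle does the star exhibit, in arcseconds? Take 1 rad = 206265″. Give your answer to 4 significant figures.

0.03359 arcsec

θ ≈ B/d = (8.004 × 10^8) / (4.915 × 10^15) = 1.6285 × 10^-7 rad.
In arcseconds: 1.6285 × 10^-7 × 206265 = 0.03359″.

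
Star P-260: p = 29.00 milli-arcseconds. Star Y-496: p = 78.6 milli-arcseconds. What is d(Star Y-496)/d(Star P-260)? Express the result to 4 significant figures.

Since d = 1/p, d_B/d_A = p_A/p_B.
= 29.00 / 78.6 = 0.36896.

0.3690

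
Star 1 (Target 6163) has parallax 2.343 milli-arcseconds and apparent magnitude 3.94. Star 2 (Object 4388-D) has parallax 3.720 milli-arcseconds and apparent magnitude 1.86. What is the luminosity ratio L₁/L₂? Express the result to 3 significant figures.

d₁ = 1/p₁ = 1/0.002343″ = 426.8 pc; d₂ = 1/p₂ = 1/0.003720″ = 268.82 pc.
M₁ = m₁ − 5 log₁₀ d₁ + 5 = 3.94 − 13.1511 + 5 = -4.2111.
M₂ = 1.86 − 12.1473 + 5 = -5.2873.
L₁/L₂ = 10^(0.4(M₂ − M₁)) = 10^(0.4 × (-1.0762)) = 10^(-0.43048) = 0.37112.

L₁/L₂ = 0.371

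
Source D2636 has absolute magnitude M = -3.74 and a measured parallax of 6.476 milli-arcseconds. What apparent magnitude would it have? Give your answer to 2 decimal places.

m = 2.20

d = 1/p = 1/0.006476″ = 154.42 pc.
m − M = 5 log₁₀ d − 5 = 5 log₁₀(154.42) − 5 = 10.9435 − 5 = 5.9435.
m = M + (m − M) = -3.74 + 5.9435 = 2.20.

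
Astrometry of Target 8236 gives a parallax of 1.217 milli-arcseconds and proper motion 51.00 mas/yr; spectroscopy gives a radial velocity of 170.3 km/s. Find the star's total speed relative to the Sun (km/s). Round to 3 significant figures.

262 km/s

d = 1/p = 1/0.001217″ = 821.69 pc.
μ = 51.00 mas/yr = 0.05100 ″/yr.
v_t = 4.740 μ d = 4.740 × 0.05100 × 821.69 = 198.64 km/s.
v = √(v_r² + v_t²) = √(170.3² + 198.64²) = √68459.9 = 261.65 km/s.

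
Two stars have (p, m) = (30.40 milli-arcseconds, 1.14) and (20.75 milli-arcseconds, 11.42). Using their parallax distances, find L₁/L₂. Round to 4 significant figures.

d₁ = 1/p₁ = 1/0.03040″ = 32.895 pc; d₂ = 1/p₂ = 1/0.02075″ = 48.193 pc.
M₁ = m₁ − 5 log₁₀ d₁ + 5 = 1.14 − 7.5856 + 5 = -1.4456.
M₂ = 11.42 − 8.4149 + 5 = 8.0051.
L₁/L₂ = 10^(0.4(M₂ − M₁)) = 10^(0.4 × 9.4507) = 10^3.78028 = 6029.5.

L₁/L₂ = 6030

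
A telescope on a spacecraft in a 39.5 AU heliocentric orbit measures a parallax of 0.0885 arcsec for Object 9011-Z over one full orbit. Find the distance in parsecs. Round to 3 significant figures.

With baseline B (in AU) and parallax p (in arcsec), d = B/p parsecs.
d = 39.5 / 0.0885 = 446.33 pc.

446 pc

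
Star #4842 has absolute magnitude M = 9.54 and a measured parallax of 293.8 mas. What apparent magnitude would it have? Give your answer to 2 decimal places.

m = 7.20

d = 1/p = 1/0.2938″ = 3.4037 pc.
m − M = 5 log₁₀ d − 5 = 5 log₁₀(3.4037) − 5 = 2.6598 − 5 = -2.3402.
m = M + (m − M) = 9.54 + (-2.3402) = 7.20.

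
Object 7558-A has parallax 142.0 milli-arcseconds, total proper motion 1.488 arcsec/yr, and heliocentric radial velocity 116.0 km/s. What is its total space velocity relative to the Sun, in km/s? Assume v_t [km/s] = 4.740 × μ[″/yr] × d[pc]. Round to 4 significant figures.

d = 1/p = 1/0.1420″ = 7.0423 pc.
v_t = 4.740 μ d = 4.740 × 1.488 × 7.0423 = 49.67 km/s.
v = √(v_r² + v_t²) = √(116.0² + 49.67²) = √15923.1 = 126.19 km/s.

126.2 km/s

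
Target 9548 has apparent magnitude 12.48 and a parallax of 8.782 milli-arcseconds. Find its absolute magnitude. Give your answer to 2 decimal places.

M = 7.20

d = 1/p = 1/0.008782″ = 113.87 pc.
m − M = 5 log₁₀(113.87) − 5 = 10.2820 − 5 = 5.2820.
M = m − (m − M) = 12.48 − 5.2820 = 7.20.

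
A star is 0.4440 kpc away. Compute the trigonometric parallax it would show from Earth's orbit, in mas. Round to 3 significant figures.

d = 0.4440 kpc = 444 pc.
p = 1/d = 1/444 = 0.0022523 arcsec.
= 0.0022523 × 1000 = 2.2523 mas.

2.25 mas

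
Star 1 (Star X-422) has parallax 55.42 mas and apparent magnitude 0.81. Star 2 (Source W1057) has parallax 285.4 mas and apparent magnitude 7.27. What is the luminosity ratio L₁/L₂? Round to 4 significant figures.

d₁ = 1/p₁ = 1/0.05542″ = 18.044 pc; d₂ = 1/p₂ = 1/0.2854″ = 3.5039 pc.
M₁ = m₁ − 5 log₁₀ d₁ + 5 = 0.81 − 6.2817 + 5 = -0.4717.
M₂ = 7.27 − 2.7228 + 5 = 9.5472.
L₁/L₂ = 10^(0.4(M₂ − M₁)) = 10^(0.4 × 10.0189) = 10^4.00756 = 10176.

L₁/L₂ = 10180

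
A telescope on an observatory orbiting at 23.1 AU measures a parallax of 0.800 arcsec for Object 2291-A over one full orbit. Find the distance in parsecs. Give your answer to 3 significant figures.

28.9 pc

With baseline B (in AU) and parallax p (in arcsec), d = B/p parsecs.
d = 23.1 / 0.800 = 28.875 pc.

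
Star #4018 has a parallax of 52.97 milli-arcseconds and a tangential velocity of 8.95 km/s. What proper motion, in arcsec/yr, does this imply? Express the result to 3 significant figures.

d = 1/p = 1/0.05297″ = 18.879 pc.
μ = v_t / (4.74 d) = 8.95 / (4.74 × 18.879) = 8.95 / 89.486 = 0.10002 ″/yr.

0.100 arcsec/yr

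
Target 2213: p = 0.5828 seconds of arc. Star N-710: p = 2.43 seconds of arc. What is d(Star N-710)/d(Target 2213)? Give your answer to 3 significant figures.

Since d = 1/p, d_B/d_A = p_A/p_B.
= 0.5828 / 2.43 = 0.23984.

0.240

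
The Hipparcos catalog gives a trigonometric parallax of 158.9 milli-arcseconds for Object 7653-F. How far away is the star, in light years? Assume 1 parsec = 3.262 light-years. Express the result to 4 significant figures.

20.53 light years

p = 158.9 milli-arcseconds = 0.1589 arcsec.
d = 1/p = 1/0.1589 = 6.2933 pc.
In light-years: 6.2933 × 3.262 = 20.529 ly.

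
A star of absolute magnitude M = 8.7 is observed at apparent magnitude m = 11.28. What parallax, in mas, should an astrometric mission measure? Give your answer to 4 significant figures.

30.48 mas

m − M = 11.28 − 8.7 = 2.58.
d = 10^((m−M)/5 + 1) = 10^1.516 = 32.81 pc.
p = 1/d = 1/32.81 = 0.030479 arcsec = 30.479 mas.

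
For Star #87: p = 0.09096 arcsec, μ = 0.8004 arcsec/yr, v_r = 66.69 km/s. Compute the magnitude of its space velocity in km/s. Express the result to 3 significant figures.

d = 1/p = 1/0.09096″ = 10.994 pc.
v_t = 4.740 μ d = 4.740 × 0.8004 × 10.994 = 41.71 km/s.
v = √(v_r² + v_t²) = √(66.69² + 41.71²) = √6187.28 = 78.659 km/s.

78.7 km/s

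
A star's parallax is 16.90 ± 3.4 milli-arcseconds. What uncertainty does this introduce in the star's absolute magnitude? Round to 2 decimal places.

σ_M = 0.44 mag

M = m − 5 log₁₀ d + 5 = m + 5 log₁₀ p + 5, so ∂M/∂p = 5/(p ln 10).
σ_M = (5/ln 10) · (σ_p/p) = 2.1715 × 3.4/16.90 = 2.1715 × 0.20118 = 0.43686.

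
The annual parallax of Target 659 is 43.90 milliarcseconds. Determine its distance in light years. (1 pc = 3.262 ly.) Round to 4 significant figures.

74.31 light years

p = 43.90 milliarcseconds = 0.04390 arcsec.
d = 1/p = 1/0.04390 = 22.779 pc.
In light-years: 22.779 × 3.262 = 74.305 ly.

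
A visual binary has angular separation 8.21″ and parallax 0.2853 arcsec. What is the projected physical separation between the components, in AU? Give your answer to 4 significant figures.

28.78 AU

d = 1/p = 1/0.2853″ = 3.5051 pc.
At distance d (pc), an angle of θ arcsec spans θ·d AU: s = 8.21 × 3.5051 = 28.777 AU.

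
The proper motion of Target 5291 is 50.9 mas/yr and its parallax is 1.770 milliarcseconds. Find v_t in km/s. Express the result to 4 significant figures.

d = 1/p = 1/0.001770″ = 564.97 pc.
μ = 50.9 mas/yr = 0.0509 ″/yr.
v_t = 4.74 × μ × d = 4.74 × 0.0509 × 564.97 = 136.31 km/s.

136.3 km/s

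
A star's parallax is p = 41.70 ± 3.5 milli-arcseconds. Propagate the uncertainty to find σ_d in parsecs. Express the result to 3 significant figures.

d = 1/p, so σ_d = σ_p / p².
σ_d = 0.00350 / (0.04170)² = 0.00350 / 0.0017389 = 2.0128 pc.

2.01 pc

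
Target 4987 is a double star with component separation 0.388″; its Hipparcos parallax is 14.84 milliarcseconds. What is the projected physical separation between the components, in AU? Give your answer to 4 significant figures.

26.15 AU

d = 1/p = 1/0.01484″ = 67.385 pc.
At distance d (pc), an angle of θ arcsec spans θ·d AU: s = 0.388 × 67.385 = 26.145 AU.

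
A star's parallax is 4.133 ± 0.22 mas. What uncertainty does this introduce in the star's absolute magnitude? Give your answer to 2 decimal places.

M = m − 5 log₁₀ d + 5 = m + 5 log₁₀ p + 5, so ∂M/∂p = 5/(p ln 10).
σ_M = (5/ln 10) · (σ_p/p) = 2.1715 × 0.22/4.133 = 2.1715 × 0.05323 = 0.11559.

σ_M = 0.12 mag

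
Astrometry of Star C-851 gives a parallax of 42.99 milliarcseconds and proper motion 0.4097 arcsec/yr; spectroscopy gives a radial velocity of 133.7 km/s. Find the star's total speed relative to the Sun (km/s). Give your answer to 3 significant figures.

141 km/s

d = 1/p = 1/0.04299″ = 23.261 pc.
v_t = 4.740 μ d = 4.740 × 0.4097 × 23.261 = 45.172 km/s.
v = √(v_r² + v_t²) = √(133.7² + 45.172²) = √19916.2 = 141.12 km/s.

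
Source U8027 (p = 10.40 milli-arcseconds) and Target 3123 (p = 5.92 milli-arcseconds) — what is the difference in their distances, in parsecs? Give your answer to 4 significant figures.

72.77 pc

d_A = 1/0.01040″ = 96.154 pc; d_B = 1/0.005920″ = 168.92 pc.
|d_B − d_A| = |168.92 − 96.154| = 72.766 pc.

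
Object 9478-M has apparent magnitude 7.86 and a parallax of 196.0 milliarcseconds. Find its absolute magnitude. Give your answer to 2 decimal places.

M = 9.32

d = 1/p = 1/0.1960″ = 5.102 pc.
m − M = 5 log₁₀(5.102) − 5 = 3.5387 − 5 = -1.4613.
M = m − (m − M) = 7.86 − (-1.4613) = 9.32.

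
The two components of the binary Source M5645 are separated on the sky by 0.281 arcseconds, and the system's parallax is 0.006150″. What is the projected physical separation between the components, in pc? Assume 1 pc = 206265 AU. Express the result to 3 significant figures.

d = 1/p = 1/0.006150″ = 162.6 pc.
At distance d (pc), an angle of θ arcsec spans θ·d AU: s = 0.281 × 162.6 = 45.691 AU.
= 45.691 / 206265 = 0.00022152 pc.

0.000222 pc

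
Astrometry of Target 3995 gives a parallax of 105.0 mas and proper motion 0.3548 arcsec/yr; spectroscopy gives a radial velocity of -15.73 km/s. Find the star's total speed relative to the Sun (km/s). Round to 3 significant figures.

d = 1/p = 1/0.1050″ = 9.5238 pc.
v_t = 4.740 μ d = 4.740 × 0.3548 × 9.5238 = 16.017 km/s.
v = √(v_r² + v_t²) = √((-15.73)² + 16.017²) = √503.977 = 22.449 km/s.

22.4 km/s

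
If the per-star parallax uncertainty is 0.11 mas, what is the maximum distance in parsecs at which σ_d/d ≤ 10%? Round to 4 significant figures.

σ_d/d = σ_p/p, so the condition is σ_p/p ≤ 0.10, i.e. p ≥ σ_p/0.10.
p_min = 0.11/0.10 = 1.1 mas = 0.0011 arcsec.
d_max = 1/p_min = 1/0.0011 = 909.09 pc.

909.1 pc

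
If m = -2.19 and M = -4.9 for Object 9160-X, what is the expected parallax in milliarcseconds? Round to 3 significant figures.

28.7 mas

m − M = -2.19 − (-4.9) = 2.71.
d = 10^((m−M)/5 + 1) = 10^1.542 = 34.834 pc.
p = 1/d = 1/34.834 = 0.028708 arcsec = 28.708 mas.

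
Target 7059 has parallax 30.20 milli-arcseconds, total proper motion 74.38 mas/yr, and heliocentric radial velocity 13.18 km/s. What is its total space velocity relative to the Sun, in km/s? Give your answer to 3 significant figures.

17.6 km/s

d = 1/p = 1/0.03020″ = 33.113 pc.
μ = 74.38 mas/yr = 0.07438 ″/yr.
v_t = 4.740 μ d = 4.740 × 0.07438 × 33.113 = 11.674 km/s.
v = √(v_r² + v_t²) = √(13.18² + 11.674²) = √309.995 = 17.607 km/s.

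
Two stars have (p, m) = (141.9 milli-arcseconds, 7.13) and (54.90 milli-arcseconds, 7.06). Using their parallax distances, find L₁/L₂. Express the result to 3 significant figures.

d₁ = 1/p₁ = 1/0.1419″ = 7.0472 pc; d₂ = 1/p₂ = 1/0.05490″ = 18.215 pc.
M₁ = m₁ − 5 log₁₀ d₁ + 5 = 7.13 − 4.2401 + 5 = 7.8899.
M₂ = 7.06 − 6.3021 + 5 = 5.7579.
L₁/L₂ = 10^(0.4(M₂ − M₁)) = 10^(0.4 × (-2.1320)) = 10^(-0.85280) = 0.14035.

L₁/L₂ = 0.140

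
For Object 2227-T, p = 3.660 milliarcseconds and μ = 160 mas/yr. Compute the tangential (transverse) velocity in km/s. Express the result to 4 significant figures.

d = 1/p = 1/0.003660″ = 273.22 pc.
μ = 160 mas/yr = 0.160 ″/yr.
v_t = 4.74 × μ × d = 4.74 × 0.160 × 273.22 = 207.21 km/s.

207.2 km/s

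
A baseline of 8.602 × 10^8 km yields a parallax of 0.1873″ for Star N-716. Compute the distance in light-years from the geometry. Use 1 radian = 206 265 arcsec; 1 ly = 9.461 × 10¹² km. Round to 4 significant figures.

θ = 0.1873″ = 0.1873/206265 = 9.0806 × 10^-7 rad.
d = B/θ = (8.602 × 10^8) / (9.0806 × 10^-7) = 9.4729 × 10^14 km = (9.4729 × 10^14) / (9.461 × 10^12) ly = 100.13 ly.

100.1 ly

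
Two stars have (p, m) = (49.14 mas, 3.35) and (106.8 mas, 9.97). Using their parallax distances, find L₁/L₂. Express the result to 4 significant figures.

L₁/L₂ = 2100

d₁ = 1/p₁ = 1/0.04914″ = 20.35 pc; d₂ = 1/p₂ = 1/0.1068″ = 9.3633 pc.
M₁ = m₁ − 5 log₁₀ d₁ + 5 = 3.35 − 6.5428 + 5 = 1.8072.
M₂ = 9.97 − 4.8571 + 5 = 10.1129.
L₁/L₂ = 10^(0.4(M₂ − M₁)) = 10^(0.4 × 8.3057) = 10^3.32228 = 2100.3.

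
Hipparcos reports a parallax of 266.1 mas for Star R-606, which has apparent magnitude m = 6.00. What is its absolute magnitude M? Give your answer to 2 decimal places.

d = 1/p = 1/0.2661″ = 3.758 pc.
m − M = 5 log₁₀(3.758) − 5 = 2.8748 − 5 = -2.1252.
M = m − (m − M) = 6.00 − (-2.1252) = 8.13.

M = 8.13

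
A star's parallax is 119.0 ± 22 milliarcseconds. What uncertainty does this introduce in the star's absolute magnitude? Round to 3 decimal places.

M = m − 5 log₁₀ d + 5 = m + 5 log₁₀ p + 5, so ∂M/∂p = 5/(p ln 10).
σ_M = (5/ln 10) · (σ_p/p) = 2.1715 × 22/119.0 = 2.1715 × 0.18487 = 0.40145.

σ_M = 0.401 mag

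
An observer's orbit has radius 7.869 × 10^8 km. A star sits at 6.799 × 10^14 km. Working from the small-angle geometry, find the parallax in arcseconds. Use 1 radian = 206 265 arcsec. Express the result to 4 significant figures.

0.2387 arcsec

θ ≈ B/d = (7.869 × 10^8) / (6.799 × 10^14) = 1.1574 × 10^-6 rad.
In arcseconds: 1.1574 × 10^-6 × 206265 = 0.23873″.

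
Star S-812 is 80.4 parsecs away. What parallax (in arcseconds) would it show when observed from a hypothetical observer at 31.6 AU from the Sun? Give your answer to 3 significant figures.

p (arcsec) = B (AU) / d (pc).
p = 31.6 / 80.4 = 0.39303 arcsec.

0.393 arcsec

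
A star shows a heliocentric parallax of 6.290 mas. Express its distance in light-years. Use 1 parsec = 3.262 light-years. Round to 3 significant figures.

p = 6.290 mas = 0.006290 arcsec.
d = 1/p = 1/0.006290 = 158.98 pc.
In light-years: 158.98 × 3.262 = 518.59 ly.

519 light years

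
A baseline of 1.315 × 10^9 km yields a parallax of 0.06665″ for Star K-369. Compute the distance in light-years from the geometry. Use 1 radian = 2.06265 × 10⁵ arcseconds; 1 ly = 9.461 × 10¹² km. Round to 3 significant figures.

θ = 0.06665″ = 0.06665/206265 = 3.2313 × 10^-7 rad.
d = B/θ = (1.315 × 10^9) / (3.2313 × 10^-7) = 4.0696 × 10^15 km = (4.0696 × 10^15) / (9.461 × 10^12) ly = 430.14 ly.

430 ly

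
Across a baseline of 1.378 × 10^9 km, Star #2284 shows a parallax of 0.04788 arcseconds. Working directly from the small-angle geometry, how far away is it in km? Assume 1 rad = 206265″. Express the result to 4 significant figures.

θ = 0.04788″ = 0.04788/206265 = 2.3213 × 10^-7 rad.
d = B/θ = (1.378 × 10^9) / (2.3213 × 10^-7) = 5.9363 × 10^15 km.

5.936 × 10^15 km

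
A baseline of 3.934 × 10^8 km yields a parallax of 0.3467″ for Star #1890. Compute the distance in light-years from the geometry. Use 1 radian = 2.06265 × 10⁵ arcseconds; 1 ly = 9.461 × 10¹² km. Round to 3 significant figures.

θ = 0.3467″ = 0.3467/206265 = 1.6808 × 10^-6 rad.
d = B/θ = (3.934 × 10^8) / (1.6808 × 10^-6) = 2.3406 × 10^14 km = (2.3406 × 10^14) / (9.461 × 10^12) ly = 24.739 ly.

24.7 ly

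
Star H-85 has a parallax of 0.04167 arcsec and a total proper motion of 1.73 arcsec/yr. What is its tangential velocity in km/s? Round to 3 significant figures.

d = 1/p = 1/0.04167″ = 23.998 pc.
v_t = 4.74 × μ × d = 4.74 × 1.73 × 23.998 = 196.79 km/s.

197 km/s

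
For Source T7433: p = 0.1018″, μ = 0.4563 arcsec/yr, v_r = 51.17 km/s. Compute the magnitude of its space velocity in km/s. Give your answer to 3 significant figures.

d = 1/p = 1/0.1018″ = 9.8232 pc.
v_t = 4.740 μ d = 4.740 × 0.4563 × 9.8232 = 21.246 km/s.
v = √(v_r² + v_t²) = √(51.17² + 21.246²) = √3069.76 = 55.405 km/s.

55.4 km/s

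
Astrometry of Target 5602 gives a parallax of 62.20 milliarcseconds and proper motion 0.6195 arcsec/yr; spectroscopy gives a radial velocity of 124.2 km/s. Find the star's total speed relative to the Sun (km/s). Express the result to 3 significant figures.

d = 1/p = 1/0.06220″ = 16.077 pc.
v_t = 4.740 μ d = 4.740 × 0.6195 × 16.077 = 47.209 km/s.
v = √(v_r² + v_t²) = √(124.2² + 47.209²) = √17654.3 = 132.87 km/s.

133 km/s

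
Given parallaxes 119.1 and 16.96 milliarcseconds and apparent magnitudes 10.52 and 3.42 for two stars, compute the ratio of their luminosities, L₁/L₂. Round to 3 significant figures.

d₁ = 1/p₁ = 1/0.1191″ = 8.3963 pc; d₂ = 1/p₂ = 1/0.01696″ = 58.962 pc.
M₁ = m₁ − 5 log₁₀ d₁ + 5 = 10.52 − 4.6204 + 5 = 10.8996.
M₂ = 3.42 − 8.8529 + 5 = -0.4329.
L₁/L₂ = 10^(0.4(M₂ − M₁)) = 10^(0.4 × (-11.3325)) = 10^(-4.53300) = 0.000029309.

L₁/L₂ = 2.93 × 10^-5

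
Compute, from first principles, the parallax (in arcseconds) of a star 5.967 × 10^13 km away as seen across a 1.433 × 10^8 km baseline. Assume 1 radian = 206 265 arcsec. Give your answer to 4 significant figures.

θ ≈ B/d = (1.433 × 10^8) / (5.967 × 10^13) = 2.4015 × 10^-6 rad.
In arcseconds: 2.4015 × 10^-6 × 206265 = 0.49535″.

0.4954 arcsec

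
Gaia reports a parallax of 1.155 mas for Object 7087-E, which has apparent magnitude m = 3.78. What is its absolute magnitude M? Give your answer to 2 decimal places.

d = 1/p = 1/0.001155″ = 865.8 pc.
m − M = 5 log₁₀(865.8) − 5 = 14.6871 − 5 = 9.6871.
M = m − (m − M) = 3.78 − 9.6871 = -5.91.

M = -5.91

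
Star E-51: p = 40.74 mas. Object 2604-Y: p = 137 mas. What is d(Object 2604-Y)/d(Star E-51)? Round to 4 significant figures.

0.2974

Since d = 1/p, d_B/d_A = p_A/p_B.
= 40.74 / 137 = 0.29737.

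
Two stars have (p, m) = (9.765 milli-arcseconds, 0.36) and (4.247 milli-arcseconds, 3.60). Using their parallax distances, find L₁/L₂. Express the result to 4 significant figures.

d₁ = 1/p₁ = 1/0.009765″ = 102.41 pc; d₂ = 1/p₂ = 1/0.004247″ = 235.46 pc.
M₁ = m₁ − 5 log₁₀ d₁ + 5 = 0.36 − 10.0517 + 5 = -4.6917.
M₂ = 3.60 − 11.8596 + 5 = -3.2596.
L₁/L₂ = 10^(0.4(M₂ − M₁)) = 10^(0.4 × 1.4321) = 10^0.57284 = 3.7397.

L₁/L₂ = 3.740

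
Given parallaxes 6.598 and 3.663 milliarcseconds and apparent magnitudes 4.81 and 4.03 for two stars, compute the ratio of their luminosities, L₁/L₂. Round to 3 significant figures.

L₁/L₂ = 0.150

d₁ = 1/p₁ = 1/0.006598″ = 151.56 pc; d₂ = 1/p₂ = 1/0.003663″ = 273 pc.
M₁ = m₁ − 5 log₁₀ d₁ + 5 = 4.81 − 10.9029 + 5 = -1.0929.
M₂ = 4.03 − 12.1808 + 5 = -3.1508.
L₁/L₂ = 10^(0.4(M₂ − M₁)) = 10^(0.4 × (-2.0579)) = 10^(-0.82316) = 0.15026.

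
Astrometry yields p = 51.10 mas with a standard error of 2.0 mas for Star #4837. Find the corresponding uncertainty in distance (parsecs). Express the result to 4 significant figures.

d = 1/p, so σ_d = σ_p / p².
σ_d = 0.00200 / (0.05110)² = 0.00200 / 0.0026112 = 0.76593 pc.

0.7659 pc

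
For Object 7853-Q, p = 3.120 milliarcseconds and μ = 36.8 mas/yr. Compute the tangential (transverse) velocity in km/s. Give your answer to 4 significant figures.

d = 1/p = 1/0.003120″ = 320.51 pc.
μ = 36.8 mas/yr = 0.0368 ″/yr.
v_t = 4.74 × μ × d = 4.74 × 0.0368 × 320.51 = 55.907 km/s.

55.91 km/s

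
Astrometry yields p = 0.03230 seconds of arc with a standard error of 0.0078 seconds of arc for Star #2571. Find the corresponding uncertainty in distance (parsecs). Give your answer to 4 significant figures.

7.476 pc

d = 1/p, so σ_d = σ_p / p².
σ_d = 0.00780 / (0.03230)² = 0.00780 / 0.0010433 = 7.4763 pc.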